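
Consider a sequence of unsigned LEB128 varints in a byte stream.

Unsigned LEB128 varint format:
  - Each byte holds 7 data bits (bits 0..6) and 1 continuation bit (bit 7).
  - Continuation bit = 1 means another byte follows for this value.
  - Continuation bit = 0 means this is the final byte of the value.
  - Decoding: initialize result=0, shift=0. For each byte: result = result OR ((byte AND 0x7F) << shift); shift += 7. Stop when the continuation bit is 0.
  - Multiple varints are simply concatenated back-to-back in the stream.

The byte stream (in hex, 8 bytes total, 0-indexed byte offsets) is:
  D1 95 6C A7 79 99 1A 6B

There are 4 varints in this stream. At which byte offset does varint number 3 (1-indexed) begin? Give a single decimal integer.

  byte[0]=0xD1 cont=1 payload=0x51=81: acc |= 81<<0 -> acc=81 shift=7
  byte[1]=0x95 cont=1 payload=0x15=21: acc |= 21<<7 -> acc=2769 shift=14
  byte[2]=0x6C cont=0 payload=0x6C=108: acc |= 108<<14 -> acc=1772241 shift=21 [end]
Varint 1: bytes[0:3] = D1 95 6C -> value 1772241 (3 byte(s))
  byte[3]=0xA7 cont=1 payload=0x27=39: acc |= 39<<0 -> acc=39 shift=7
  byte[4]=0x79 cont=0 payload=0x79=121: acc |= 121<<7 -> acc=15527 shift=14 [end]
Varint 2: bytes[3:5] = A7 79 -> value 15527 (2 byte(s))
  byte[5]=0x99 cont=1 payload=0x19=25: acc |= 25<<0 -> acc=25 shift=7
  byte[6]=0x1A cont=0 payload=0x1A=26: acc |= 26<<7 -> acc=3353 shift=14 [end]
Varint 3: bytes[5:7] = 99 1A -> value 3353 (2 byte(s))
  byte[7]=0x6B cont=0 payload=0x6B=107: acc |= 107<<0 -> acc=107 shift=7 [end]
Varint 4: bytes[7:8] = 6B -> value 107 (1 byte(s))

Answer: 5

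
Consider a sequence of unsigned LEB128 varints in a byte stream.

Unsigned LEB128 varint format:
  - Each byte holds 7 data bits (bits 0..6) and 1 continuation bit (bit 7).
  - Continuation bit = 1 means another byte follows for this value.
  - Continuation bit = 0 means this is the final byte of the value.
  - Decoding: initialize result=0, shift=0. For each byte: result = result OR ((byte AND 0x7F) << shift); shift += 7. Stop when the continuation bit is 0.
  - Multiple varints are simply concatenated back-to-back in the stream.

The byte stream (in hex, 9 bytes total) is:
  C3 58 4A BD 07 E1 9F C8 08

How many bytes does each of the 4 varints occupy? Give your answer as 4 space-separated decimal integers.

Answer: 2 1 2 4

Derivation:
  byte[0]=0xC3 cont=1 payload=0x43=67: acc |= 67<<0 -> acc=67 shift=7
  byte[1]=0x58 cont=0 payload=0x58=88: acc |= 88<<7 -> acc=11331 shift=14 [end]
Varint 1: bytes[0:2] = C3 58 -> value 11331 (2 byte(s))
  byte[2]=0x4A cont=0 payload=0x4A=74: acc |= 74<<0 -> acc=74 shift=7 [end]
Varint 2: bytes[2:3] = 4A -> value 74 (1 byte(s))
  byte[3]=0xBD cont=1 payload=0x3D=61: acc |= 61<<0 -> acc=61 shift=7
  byte[4]=0x07 cont=0 payload=0x07=7: acc |= 7<<7 -> acc=957 shift=14 [end]
Varint 3: bytes[3:5] = BD 07 -> value 957 (2 byte(s))
  byte[5]=0xE1 cont=1 payload=0x61=97: acc |= 97<<0 -> acc=97 shift=7
  byte[6]=0x9F cont=1 payload=0x1F=31: acc |= 31<<7 -> acc=4065 shift=14
  byte[7]=0xC8 cont=1 payload=0x48=72: acc |= 72<<14 -> acc=1183713 shift=21
  byte[8]=0x08 cont=0 payload=0x08=8: acc |= 8<<21 -> acc=17960929 shift=28 [end]
Varint 4: bytes[5:9] = E1 9F C8 08 -> value 17960929 (4 byte(s))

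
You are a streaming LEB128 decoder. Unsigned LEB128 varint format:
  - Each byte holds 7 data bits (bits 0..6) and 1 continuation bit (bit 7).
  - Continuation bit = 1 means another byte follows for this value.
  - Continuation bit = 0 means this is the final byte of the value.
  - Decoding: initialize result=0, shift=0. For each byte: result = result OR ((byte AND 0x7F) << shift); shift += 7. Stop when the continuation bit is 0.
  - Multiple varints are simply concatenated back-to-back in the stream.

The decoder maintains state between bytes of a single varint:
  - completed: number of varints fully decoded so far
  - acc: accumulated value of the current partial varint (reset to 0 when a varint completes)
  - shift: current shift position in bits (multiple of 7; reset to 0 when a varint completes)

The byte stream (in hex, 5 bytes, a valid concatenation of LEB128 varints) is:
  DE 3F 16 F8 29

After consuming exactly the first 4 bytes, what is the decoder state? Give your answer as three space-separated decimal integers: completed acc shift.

Answer: 2 120 7

Derivation:
byte[0]=0xDE cont=1 payload=0x5E: acc |= 94<<0 -> completed=0 acc=94 shift=7
byte[1]=0x3F cont=0 payload=0x3F: varint #1 complete (value=8158); reset -> completed=1 acc=0 shift=0
byte[2]=0x16 cont=0 payload=0x16: varint #2 complete (value=22); reset -> completed=2 acc=0 shift=0
byte[3]=0xF8 cont=1 payload=0x78: acc |= 120<<0 -> completed=2 acc=120 shift=7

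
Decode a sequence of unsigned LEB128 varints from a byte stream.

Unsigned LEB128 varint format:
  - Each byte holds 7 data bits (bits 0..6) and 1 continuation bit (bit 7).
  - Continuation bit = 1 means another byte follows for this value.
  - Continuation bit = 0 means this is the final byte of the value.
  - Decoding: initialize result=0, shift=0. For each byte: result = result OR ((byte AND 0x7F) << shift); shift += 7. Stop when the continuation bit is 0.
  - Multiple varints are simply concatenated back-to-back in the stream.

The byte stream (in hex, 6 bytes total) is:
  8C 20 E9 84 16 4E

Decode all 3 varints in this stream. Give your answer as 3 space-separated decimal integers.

Answer: 4108 361065 78

Derivation:
  byte[0]=0x8C cont=1 payload=0x0C=12: acc |= 12<<0 -> acc=12 shift=7
  byte[1]=0x20 cont=0 payload=0x20=32: acc |= 32<<7 -> acc=4108 shift=14 [end]
Varint 1: bytes[0:2] = 8C 20 -> value 4108 (2 byte(s))
  byte[2]=0xE9 cont=1 payload=0x69=105: acc |= 105<<0 -> acc=105 shift=7
  byte[3]=0x84 cont=1 payload=0x04=4: acc |= 4<<7 -> acc=617 shift=14
  byte[4]=0x16 cont=0 payload=0x16=22: acc |= 22<<14 -> acc=361065 shift=21 [end]
Varint 2: bytes[2:5] = E9 84 16 -> value 361065 (3 byte(s))
  byte[5]=0x4E cont=0 payload=0x4E=78: acc |= 78<<0 -> acc=78 shift=7 [end]
Varint 3: bytes[5:6] = 4E -> value 78 (1 byte(s))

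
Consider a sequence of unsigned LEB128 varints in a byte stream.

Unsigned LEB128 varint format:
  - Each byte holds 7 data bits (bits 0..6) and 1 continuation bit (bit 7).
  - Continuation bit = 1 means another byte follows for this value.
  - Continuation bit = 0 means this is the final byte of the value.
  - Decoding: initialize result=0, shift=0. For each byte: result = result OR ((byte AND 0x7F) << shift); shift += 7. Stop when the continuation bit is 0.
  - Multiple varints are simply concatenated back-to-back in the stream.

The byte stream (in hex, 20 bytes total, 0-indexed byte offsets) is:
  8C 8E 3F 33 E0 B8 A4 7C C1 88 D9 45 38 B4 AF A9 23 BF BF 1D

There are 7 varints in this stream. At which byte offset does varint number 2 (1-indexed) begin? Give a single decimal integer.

  byte[0]=0x8C cont=1 payload=0x0C=12: acc |= 12<<0 -> acc=12 shift=7
  byte[1]=0x8E cont=1 payload=0x0E=14: acc |= 14<<7 -> acc=1804 shift=14
  byte[2]=0x3F cont=0 payload=0x3F=63: acc |= 63<<14 -> acc=1033996 shift=21 [end]
Varint 1: bytes[0:3] = 8C 8E 3F -> value 1033996 (3 byte(s))
  byte[3]=0x33 cont=0 payload=0x33=51: acc |= 51<<0 -> acc=51 shift=7 [end]
Varint 2: bytes[3:4] = 33 -> value 51 (1 byte(s))
  byte[4]=0xE0 cont=1 payload=0x60=96: acc |= 96<<0 -> acc=96 shift=7
  byte[5]=0xB8 cont=1 payload=0x38=56: acc |= 56<<7 -> acc=7264 shift=14
  byte[6]=0xA4 cont=1 payload=0x24=36: acc |= 36<<14 -> acc=597088 shift=21
  byte[7]=0x7C cont=0 payload=0x7C=124: acc |= 124<<21 -> acc=260643936 shift=28 [end]
Varint 3: bytes[4:8] = E0 B8 A4 7C -> value 260643936 (4 byte(s))
  byte[8]=0xC1 cont=1 payload=0x41=65: acc |= 65<<0 -> acc=65 shift=7
  byte[9]=0x88 cont=1 payload=0x08=8: acc |= 8<<7 -> acc=1089 shift=14
  byte[10]=0xD9 cont=1 payload=0x59=89: acc |= 89<<14 -> acc=1459265 shift=21
  byte[11]=0x45 cont=0 payload=0x45=69: acc |= 69<<21 -> acc=146162753 shift=28 [end]
Varint 4: bytes[8:12] = C1 88 D9 45 -> value 146162753 (4 byte(s))
  byte[12]=0x38 cont=0 payload=0x38=56: acc |= 56<<0 -> acc=56 shift=7 [end]
Varint 5: bytes[12:13] = 38 -> value 56 (1 byte(s))
  byte[13]=0xB4 cont=1 payload=0x34=52: acc |= 52<<0 -> acc=52 shift=7
  byte[14]=0xAF cont=1 payload=0x2F=47: acc |= 47<<7 -> acc=6068 shift=14
  byte[15]=0xA9 cont=1 payload=0x29=41: acc |= 41<<14 -> acc=677812 shift=21
  byte[16]=0x23 cont=0 payload=0x23=35: acc |= 35<<21 -> acc=74078132 shift=28 [end]
Varint 6: bytes[13:17] = B4 AF A9 23 -> value 74078132 (4 byte(s))
  byte[17]=0xBF cont=1 payload=0x3F=63: acc |= 63<<0 -> acc=63 shift=7
  byte[18]=0xBF cont=1 payload=0x3F=63: acc |= 63<<7 -> acc=8127 shift=14
  byte[19]=0x1D cont=0 payload=0x1D=29: acc |= 29<<14 -> acc=483263 shift=21 [end]
Varint 7: bytes[17:20] = BF BF 1D -> value 483263 (3 byte(s))

Answer: 3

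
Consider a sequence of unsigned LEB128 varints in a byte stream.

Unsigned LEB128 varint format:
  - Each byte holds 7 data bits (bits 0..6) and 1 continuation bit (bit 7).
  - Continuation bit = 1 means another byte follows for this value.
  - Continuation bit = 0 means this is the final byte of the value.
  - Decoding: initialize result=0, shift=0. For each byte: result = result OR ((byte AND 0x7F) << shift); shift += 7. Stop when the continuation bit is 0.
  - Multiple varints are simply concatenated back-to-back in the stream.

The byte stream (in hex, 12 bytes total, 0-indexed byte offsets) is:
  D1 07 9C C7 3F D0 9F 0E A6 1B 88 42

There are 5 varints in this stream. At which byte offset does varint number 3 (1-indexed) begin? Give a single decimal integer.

Answer: 5

Derivation:
  byte[0]=0xD1 cont=1 payload=0x51=81: acc |= 81<<0 -> acc=81 shift=7
  byte[1]=0x07 cont=0 payload=0x07=7: acc |= 7<<7 -> acc=977 shift=14 [end]
Varint 1: bytes[0:2] = D1 07 -> value 977 (2 byte(s))
  byte[2]=0x9C cont=1 payload=0x1C=28: acc |= 28<<0 -> acc=28 shift=7
  byte[3]=0xC7 cont=1 payload=0x47=71: acc |= 71<<7 -> acc=9116 shift=14
  byte[4]=0x3F cont=0 payload=0x3F=63: acc |= 63<<14 -> acc=1041308 shift=21 [end]
Varint 2: bytes[2:5] = 9C C7 3F -> value 1041308 (3 byte(s))
  byte[5]=0xD0 cont=1 payload=0x50=80: acc |= 80<<0 -> acc=80 shift=7
  byte[6]=0x9F cont=1 payload=0x1F=31: acc |= 31<<7 -> acc=4048 shift=14
  byte[7]=0x0E cont=0 payload=0x0E=14: acc |= 14<<14 -> acc=233424 shift=21 [end]
Varint 3: bytes[5:8] = D0 9F 0E -> value 233424 (3 byte(s))
  byte[8]=0xA6 cont=1 payload=0x26=38: acc |= 38<<0 -> acc=38 shift=7
  byte[9]=0x1B cont=0 payload=0x1B=27: acc |= 27<<7 -> acc=3494 shift=14 [end]
Varint 4: bytes[8:10] = A6 1B -> value 3494 (2 byte(s))
  byte[10]=0x88 cont=1 payload=0x08=8: acc |= 8<<0 -> acc=8 shift=7
  byte[11]=0x42 cont=0 payload=0x42=66: acc |= 66<<7 -> acc=8456 shift=14 [end]
Varint 5: bytes[10:12] = 88 42 -> value 8456 (2 byte(s))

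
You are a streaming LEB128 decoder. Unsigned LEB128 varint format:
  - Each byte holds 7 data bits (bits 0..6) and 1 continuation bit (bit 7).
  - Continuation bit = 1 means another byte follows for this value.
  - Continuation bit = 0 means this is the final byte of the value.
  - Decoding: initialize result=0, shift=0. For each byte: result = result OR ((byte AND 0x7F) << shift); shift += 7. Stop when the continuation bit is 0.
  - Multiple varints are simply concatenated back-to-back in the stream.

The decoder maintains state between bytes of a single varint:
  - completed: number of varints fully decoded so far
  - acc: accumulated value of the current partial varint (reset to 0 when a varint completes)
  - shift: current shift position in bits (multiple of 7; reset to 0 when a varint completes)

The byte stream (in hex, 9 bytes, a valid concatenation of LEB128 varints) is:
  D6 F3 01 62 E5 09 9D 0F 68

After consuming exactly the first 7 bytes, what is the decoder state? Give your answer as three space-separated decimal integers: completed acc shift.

Answer: 3 29 7

Derivation:
byte[0]=0xD6 cont=1 payload=0x56: acc |= 86<<0 -> completed=0 acc=86 shift=7
byte[1]=0xF3 cont=1 payload=0x73: acc |= 115<<7 -> completed=0 acc=14806 shift=14
byte[2]=0x01 cont=0 payload=0x01: varint #1 complete (value=31190); reset -> completed=1 acc=0 shift=0
byte[3]=0x62 cont=0 payload=0x62: varint #2 complete (value=98); reset -> completed=2 acc=0 shift=0
byte[4]=0xE5 cont=1 payload=0x65: acc |= 101<<0 -> completed=2 acc=101 shift=7
byte[5]=0x09 cont=0 payload=0x09: varint #3 complete (value=1253); reset -> completed=3 acc=0 shift=0
byte[6]=0x9D cont=1 payload=0x1D: acc |= 29<<0 -> completed=3 acc=29 shift=7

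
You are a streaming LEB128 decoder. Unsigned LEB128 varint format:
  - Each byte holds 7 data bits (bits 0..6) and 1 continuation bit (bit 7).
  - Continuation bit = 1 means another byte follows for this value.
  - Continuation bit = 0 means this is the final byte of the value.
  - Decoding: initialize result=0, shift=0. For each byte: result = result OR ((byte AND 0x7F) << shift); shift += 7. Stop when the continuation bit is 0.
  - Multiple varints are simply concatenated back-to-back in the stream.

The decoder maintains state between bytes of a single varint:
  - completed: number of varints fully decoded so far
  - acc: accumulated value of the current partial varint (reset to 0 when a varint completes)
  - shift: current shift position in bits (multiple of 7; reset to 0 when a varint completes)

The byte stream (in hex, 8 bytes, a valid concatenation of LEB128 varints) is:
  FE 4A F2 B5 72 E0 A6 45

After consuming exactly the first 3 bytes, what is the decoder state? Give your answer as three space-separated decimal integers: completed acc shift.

byte[0]=0xFE cont=1 payload=0x7E: acc |= 126<<0 -> completed=0 acc=126 shift=7
byte[1]=0x4A cont=0 payload=0x4A: varint #1 complete (value=9598); reset -> completed=1 acc=0 shift=0
byte[2]=0xF2 cont=1 payload=0x72: acc |= 114<<0 -> completed=1 acc=114 shift=7

Answer: 1 114 7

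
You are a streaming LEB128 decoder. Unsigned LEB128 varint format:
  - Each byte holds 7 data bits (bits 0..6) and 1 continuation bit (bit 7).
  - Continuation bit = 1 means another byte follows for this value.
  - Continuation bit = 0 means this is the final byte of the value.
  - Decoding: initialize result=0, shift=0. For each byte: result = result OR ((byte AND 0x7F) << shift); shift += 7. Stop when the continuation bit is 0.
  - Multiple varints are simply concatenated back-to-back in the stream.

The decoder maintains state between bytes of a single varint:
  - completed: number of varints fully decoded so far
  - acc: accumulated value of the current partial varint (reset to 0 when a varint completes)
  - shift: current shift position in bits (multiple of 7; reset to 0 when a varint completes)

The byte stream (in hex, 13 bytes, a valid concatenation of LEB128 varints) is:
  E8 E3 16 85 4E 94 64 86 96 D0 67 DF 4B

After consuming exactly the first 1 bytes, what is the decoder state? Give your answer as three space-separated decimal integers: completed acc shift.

byte[0]=0xE8 cont=1 payload=0x68: acc |= 104<<0 -> completed=0 acc=104 shift=7

Answer: 0 104 7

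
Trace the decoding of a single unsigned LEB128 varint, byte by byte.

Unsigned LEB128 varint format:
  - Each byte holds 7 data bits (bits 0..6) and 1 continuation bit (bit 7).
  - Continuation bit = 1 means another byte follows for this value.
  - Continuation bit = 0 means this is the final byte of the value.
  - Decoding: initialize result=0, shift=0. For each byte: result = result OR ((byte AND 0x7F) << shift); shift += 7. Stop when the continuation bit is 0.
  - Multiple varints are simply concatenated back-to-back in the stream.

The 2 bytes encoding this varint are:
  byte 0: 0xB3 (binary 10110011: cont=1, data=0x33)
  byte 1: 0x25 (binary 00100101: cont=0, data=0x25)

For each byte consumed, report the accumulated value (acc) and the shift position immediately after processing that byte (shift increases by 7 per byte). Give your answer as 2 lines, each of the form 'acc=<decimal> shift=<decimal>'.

byte 0=0xB3: payload=0x33=51, contrib = 51<<0 = 51; acc -> 51, shift -> 7
byte 1=0x25: payload=0x25=37, contrib = 37<<7 = 4736; acc -> 4787, shift -> 14

Answer: acc=51 shift=7
acc=4787 shift=14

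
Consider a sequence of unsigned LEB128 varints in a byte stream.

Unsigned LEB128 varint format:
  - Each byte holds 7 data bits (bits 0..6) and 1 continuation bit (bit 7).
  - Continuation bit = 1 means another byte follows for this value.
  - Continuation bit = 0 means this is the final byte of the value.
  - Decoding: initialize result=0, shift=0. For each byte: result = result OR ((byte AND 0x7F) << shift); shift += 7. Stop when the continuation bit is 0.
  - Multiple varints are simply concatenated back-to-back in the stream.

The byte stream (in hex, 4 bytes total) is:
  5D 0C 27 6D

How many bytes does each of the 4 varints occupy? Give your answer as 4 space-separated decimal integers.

  byte[0]=0x5D cont=0 payload=0x5D=93: acc |= 93<<0 -> acc=93 shift=7 [end]
Varint 1: bytes[0:1] = 5D -> value 93 (1 byte(s))
  byte[1]=0x0C cont=0 payload=0x0C=12: acc |= 12<<0 -> acc=12 shift=7 [end]
Varint 2: bytes[1:2] = 0C -> value 12 (1 byte(s))
  byte[2]=0x27 cont=0 payload=0x27=39: acc |= 39<<0 -> acc=39 shift=7 [end]
Varint 3: bytes[2:3] = 27 -> value 39 (1 byte(s))
  byte[3]=0x6D cont=0 payload=0x6D=109: acc |= 109<<0 -> acc=109 shift=7 [end]
Varint 4: bytes[3:4] = 6D -> value 109 (1 byte(s))

Answer: 1 1 1 1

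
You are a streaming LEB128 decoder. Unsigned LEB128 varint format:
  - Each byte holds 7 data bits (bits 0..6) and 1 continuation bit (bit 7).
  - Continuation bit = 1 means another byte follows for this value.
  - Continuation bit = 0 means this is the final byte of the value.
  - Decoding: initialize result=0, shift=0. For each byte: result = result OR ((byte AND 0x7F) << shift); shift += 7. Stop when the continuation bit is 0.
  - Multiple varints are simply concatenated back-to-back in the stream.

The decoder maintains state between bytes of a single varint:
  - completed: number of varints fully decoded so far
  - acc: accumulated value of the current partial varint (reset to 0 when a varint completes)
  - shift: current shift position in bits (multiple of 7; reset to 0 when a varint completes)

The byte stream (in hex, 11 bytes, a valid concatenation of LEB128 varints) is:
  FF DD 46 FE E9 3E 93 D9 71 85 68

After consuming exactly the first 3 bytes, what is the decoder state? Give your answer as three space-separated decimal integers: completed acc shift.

Answer: 1 0 0

Derivation:
byte[0]=0xFF cont=1 payload=0x7F: acc |= 127<<0 -> completed=0 acc=127 shift=7
byte[1]=0xDD cont=1 payload=0x5D: acc |= 93<<7 -> completed=0 acc=12031 shift=14
byte[2]=0x46 cont=0 payload=0x46: varint #1 complete (value=1158911); reset -> completed=1 acc=0 shift=0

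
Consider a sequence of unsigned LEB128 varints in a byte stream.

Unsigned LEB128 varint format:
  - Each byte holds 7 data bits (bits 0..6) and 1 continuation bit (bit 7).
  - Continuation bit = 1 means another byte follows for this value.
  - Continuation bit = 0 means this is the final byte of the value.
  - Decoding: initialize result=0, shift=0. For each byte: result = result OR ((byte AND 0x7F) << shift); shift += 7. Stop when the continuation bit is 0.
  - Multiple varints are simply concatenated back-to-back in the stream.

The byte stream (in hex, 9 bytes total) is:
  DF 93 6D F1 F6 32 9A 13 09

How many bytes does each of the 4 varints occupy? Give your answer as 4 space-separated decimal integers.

  byte[0]=0xDF cont=1 payload=0x5F=95: acc |= 95<<0 -> acc=95 shift=7
  byte[1]=0x93 cont=1 payload=0x13=19: acc |= 19<<7 -> acc=2527 shift=14
  byte[2]=0x6D cont=0 payload=0x6D=109: acc |= 109<<14 -> acc=1788383 shift=21 [end]
Varint 1: bytes[0:3] = DF 93 6D -> value 1788383 (3 byte(s))
  byte[3]=0xF1 cont=1 payload=0x71=113: acc |= 113<<0 -> acc=113 shift=7
  byte[4]=0xF6 cont=1 payload=0x76=118: acc |= 118<<7 -> acc=15217 shift=14
  byte[5]=0x32 cont=0 payload=0x32=50: acc |= 50<<14 -> acc=834417 shift=21 [end]
Varint 2: bytes[3:6] = F1 F6 32 -> value 834417 (3 byte(s))
  byte[6]=0x9A cont=1 payload=0x1A=26: acc |= 26<<0 -> acc=26 shift=7
  byte[7]=0x13 cont=0 payload=0x13=19: acc |= 19<<7 -> acc=2458 shift=14 [end]
Varint 3: bytes[6:8] = 9A 13 -> value 2458 (2 byte(s))
  byte[8]=0x09 cont=0 payload=0x09=9: acc |= 9<<0 -> acc=9 shift=7 [end]
Varint 4: bytes[8:9] = 09 -> value 9 (1 byte(s))

Answer: 3 3 2 1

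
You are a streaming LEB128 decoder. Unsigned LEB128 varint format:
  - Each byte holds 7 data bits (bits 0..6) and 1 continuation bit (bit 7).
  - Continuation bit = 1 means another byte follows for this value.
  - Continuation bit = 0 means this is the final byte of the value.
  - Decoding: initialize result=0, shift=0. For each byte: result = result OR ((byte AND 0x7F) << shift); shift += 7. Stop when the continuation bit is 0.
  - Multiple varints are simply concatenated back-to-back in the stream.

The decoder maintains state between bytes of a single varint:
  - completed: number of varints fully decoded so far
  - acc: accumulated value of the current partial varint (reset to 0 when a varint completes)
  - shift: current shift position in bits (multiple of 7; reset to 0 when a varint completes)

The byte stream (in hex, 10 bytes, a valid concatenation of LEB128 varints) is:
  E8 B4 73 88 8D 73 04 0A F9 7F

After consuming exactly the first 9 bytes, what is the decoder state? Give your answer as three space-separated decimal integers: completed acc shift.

byte[0]=0xE8 cont=1 payload=0x68: acc |= 104<<0 -> completed=0 acc=104 shift=7
byte[1]=0xB4 cont=1 payload=0x34: acc |= 52<<7 -> completed=0 acc=6760 shift=14
byte[2]=0x73 cont=0 payload=0x73: varint #1 complete (value=1890920); reset -> completed=1 acc=0 shift=0
byte[3]=0x88 cont=1 payload=0x08: acc |= 8<<0 -> completed=1 acc=8 shift=7
byte[4]=0x8D cont=1 payload=0x0D: acc |= 13<<7 -> completed=1 acc=1672 shift=14
byte[5]=0x73 cont=0 payload=0x73: varint #2 complete (value=1885832); reset -> completed=2 acc=0 shift=0
byte[6]=0x04 cont=0 payload=0x04: varint #3 complete (value=4); reset -> completed=3 acc=0 shift=0
byte[7]=0x0A cont=0 payload=0x0A: varint #4 complete (value=10); reset -> completed=4 acc=0 shift=0
byte[8]=0xF9 cont=1 payload=0x79: acc |= 121<<0 -> completed=4 acc=121 shift=7

Answer: 4 121 7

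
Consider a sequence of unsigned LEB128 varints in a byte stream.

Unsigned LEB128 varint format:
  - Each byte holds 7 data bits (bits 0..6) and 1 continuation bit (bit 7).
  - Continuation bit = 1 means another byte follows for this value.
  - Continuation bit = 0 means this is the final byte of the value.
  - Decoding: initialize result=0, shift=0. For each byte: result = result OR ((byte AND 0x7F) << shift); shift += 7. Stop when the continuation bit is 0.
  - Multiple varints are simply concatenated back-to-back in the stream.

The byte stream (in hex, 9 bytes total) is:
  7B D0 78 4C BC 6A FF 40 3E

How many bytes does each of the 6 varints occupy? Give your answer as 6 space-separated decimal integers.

  byte[0]=0x7B cont=0 payload=0x7B=123: acc |= 123<<0 -> acc=123 shift=7 [end]
Varint 1: bytes[0:1] = 7B -> value 123 (1 byte(s))
  byte[1]=0xD0 cont=1 payload=0x50=80: acc |= 80<<0 -> acc=80 shift=7
  byte[2]=0x78 cont=0 payload=0x78=120: acc |= 120<<7 -> acc=15440 shift=14 [end]
Varint 2: bytes[1:3] = D0 78 -> value 15440 (2 byte(s))
  byte[3]=0x4C cont=0 payload=0x4C=76: acc |= 76<<0 -> acc=76 shift=7 [end]
Varint 3: bytes[3:4] = 4C -> value 76 (1 byte(s))
  byte[4]=0xBC cont=1 payload=0x3C=60: acc |= 60<<0 -> acc=60 shift=7
  byte[5]=0x6A cont=0 payload=0x6A=106: acc |= 106<<7 -> acc=13628 shift=14 [end]
Varint 4: bytes[4:6] = BC 6A -> value 13628 (2 byte(s))
  byte[6]=0xFF cont=1 payload=0x7F=127: acc |= 127<<0 -> acc=127 shift=7
  byte[7]=0x40 cont=0 payload=0x40=64: acc |= 64<<7 -> acc=8319 shift=14 [end]
Varint 5: bytes[6:8] = FF 40 -> value 8319 (2 byte(s))
  byte[8]=0x3E cont=0 payload=0x3E=62: acc |= 62<<0 -> acc=62 shift=7 [end]
Varint 6: bytes[8:9] = 3E -> value 62 (1 byte(s))

Answer: 1 2 1 2 2 1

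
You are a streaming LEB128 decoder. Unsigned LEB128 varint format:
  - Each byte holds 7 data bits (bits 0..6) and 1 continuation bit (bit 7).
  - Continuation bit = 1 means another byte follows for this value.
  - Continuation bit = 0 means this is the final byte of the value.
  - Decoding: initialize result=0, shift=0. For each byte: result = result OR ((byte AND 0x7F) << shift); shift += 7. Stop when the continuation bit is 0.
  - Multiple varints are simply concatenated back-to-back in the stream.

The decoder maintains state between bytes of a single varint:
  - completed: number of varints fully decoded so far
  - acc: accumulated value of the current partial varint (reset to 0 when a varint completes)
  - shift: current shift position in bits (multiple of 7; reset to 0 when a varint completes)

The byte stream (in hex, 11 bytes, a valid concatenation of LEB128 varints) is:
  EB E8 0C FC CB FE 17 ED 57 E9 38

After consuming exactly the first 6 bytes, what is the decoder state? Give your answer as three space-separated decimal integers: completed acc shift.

byte[0]=0xEB cont=1 payload=0x6B: acc |= 107<<0 -> completed=0 acc=107 shift=7
byte[1]=0xE8 cont=1 payload=0x68: acc |= 104<<7 -> completed=0 acc=13419 shift=14
byte[2]=0x0C cont=0 payload=0x0C: varint #1 complete (value=210027); reset -> completed=1 acc=0 shift=0
byte[3]=0xFC cont=1 payload=0x7C: acc |= 124<<0 -> completed=1 acc=124 shift=7
byte[4]=0xCB cont=1 payload=0x4B: acc |= 75<<7 -> completed=1 acc=9724 shift=14
byte[5]=0xFE cont=1 payload=0x7E: acc |= 126<<14 -> completed=1 acc=2074108 shift=21

Answer: 1 2074108 21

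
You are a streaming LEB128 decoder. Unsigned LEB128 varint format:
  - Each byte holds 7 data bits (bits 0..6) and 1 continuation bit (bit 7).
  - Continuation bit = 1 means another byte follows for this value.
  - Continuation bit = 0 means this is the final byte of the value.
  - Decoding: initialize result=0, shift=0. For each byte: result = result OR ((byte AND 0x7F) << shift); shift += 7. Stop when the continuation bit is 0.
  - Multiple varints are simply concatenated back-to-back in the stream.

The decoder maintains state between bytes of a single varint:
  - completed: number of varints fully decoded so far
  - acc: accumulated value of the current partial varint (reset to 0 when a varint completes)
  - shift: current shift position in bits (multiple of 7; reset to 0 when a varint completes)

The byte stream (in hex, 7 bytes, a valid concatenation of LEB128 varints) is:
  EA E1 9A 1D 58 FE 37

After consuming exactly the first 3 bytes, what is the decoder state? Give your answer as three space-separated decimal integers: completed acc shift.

Answer: 0 438506 21

Derivation:
byte[0]=0xEA cont=1 payload=0x6A: acc |= 106<<0 -> completed=0 acc=106 shift=7
byte[1]=0xE1 cont=1 payload=0x61: acc |= 97<<7 -> completed=0 acc=12522 shift=14
byte[2]=0x9A cont=1 payload=0x1A: acc |= 26<<14 -> completed=0 acc=438506 shift=21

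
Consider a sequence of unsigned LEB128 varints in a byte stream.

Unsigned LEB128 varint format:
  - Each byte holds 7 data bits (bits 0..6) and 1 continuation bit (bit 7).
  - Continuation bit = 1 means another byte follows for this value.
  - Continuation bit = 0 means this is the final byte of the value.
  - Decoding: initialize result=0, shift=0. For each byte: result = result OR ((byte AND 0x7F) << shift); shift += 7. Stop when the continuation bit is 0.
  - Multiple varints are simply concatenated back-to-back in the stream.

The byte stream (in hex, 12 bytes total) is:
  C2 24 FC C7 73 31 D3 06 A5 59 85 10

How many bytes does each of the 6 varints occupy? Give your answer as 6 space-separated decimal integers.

Answer: 2 3 1 2 2 2

Derivation:
  byte[0]=0xC2 cont=1 payload=0x42=66: acc |= 66<<0 -> acc=66 shift=7
  byte[1]=0x24 cont=0 payload=0x24=36: acc |= 36<<7 -> acc=4674 shift=14 [end]
Varint 1: bytes[0:2] = C2 24 -> value 4674 (2 byte(s))
  byte[2]=0xFC cont=1 payload=0x7C=124: acc |= 124<<0 -> acc=124 shift=7
  byte[3]=0xC7 cont=1 payload=0x47=71: acc |= 71<<7 -> acc=9212 shift=14
  byte[4]=0x73 cont=0 payload=0x73=115: acc |= 115<<14 -> acc=1893372 shift=21 [end]
Varint 2: bytes[2:5] = FC C7 73 -> value 1893372 (3 byte(s))
  byte[5]=0x31 cont=0 payload=0x31=49: acc |= 49<<0 -> acc=49 shift=7 [end]
Varint 3: bytes[5:6] = 31 -> value 49 (1 byte(s))
  byte[6]=0xD3 cont=1 payload=0x53=83: acc |= 83<<0 -> acc=83 shift=7
  byte[7]=0x06 cont=0 payload=0x06=6: acc |= 6<<7 -> acc=851 shift=14 [end]
Varint 4: bytes[6:8] = D3 06 -> value 851 (2 byte(s))
  byte[8]=0xA5 cont=1 payload=0x25=37: acc |= 37<<0 -> acc=37 shift=7
  byte[9]=0x59 cont=0 payload=0x59=89: acc |= 89<<7 -> acc=11429 shift=14 [end]
Varint 5: bytes[8:10] = A5 59 -> value 11429 (2 byte(s))
  byte[10]=0x85 cont=1 payload=0x05=5: acc |= 5<<0 -> acc=5 shift=7
  byte[11]=0x10 cont=0 payload=0x10=16: acc |= 16<<7 -> acc=2053 shift=14 [end]
Varint 6: bytes[10:12] = 85 10 -> value 2053 (2 byte(s))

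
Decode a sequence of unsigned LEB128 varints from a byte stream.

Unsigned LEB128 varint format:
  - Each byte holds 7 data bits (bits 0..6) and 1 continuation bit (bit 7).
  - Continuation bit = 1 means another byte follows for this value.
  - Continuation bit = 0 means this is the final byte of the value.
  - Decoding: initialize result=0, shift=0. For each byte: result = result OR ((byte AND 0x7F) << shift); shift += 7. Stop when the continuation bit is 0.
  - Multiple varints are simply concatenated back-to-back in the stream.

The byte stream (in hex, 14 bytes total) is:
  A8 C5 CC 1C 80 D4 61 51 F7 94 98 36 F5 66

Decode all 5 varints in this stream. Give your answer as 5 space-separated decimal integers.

  byte[0]=0xA8 cont=1 payload=0x28=40: acc |= 40<<0 -> acc=40 shift=7
  byte[1]=0xC5 cont=1 payload=0x45=69: acc |= 69<<7 -> acc=8872 shift=14
  byte[2]=0xCC cont=1 payload=0x4C=76: acc |= 76<<14 -> acc=1254056 shift=21
  byte[3]=0x1C cont=0 payload=0x1C=28: acc |= 28<<21 -> acc=59974312 shift=28 [end]
Varint 1: bytes[0:4] = A8 C5 CC 1C -> value 59974312 (4 byte(s))
  byte[4]=0x80 cont=1 payload=0x00=0: acc |= 0<<0 -> acc=0 shift=7
  byte[5]=0xD4 cont=1 payload=0x54=84: acc |= 84<<7 -> acc=10752 shift=14
  byte[6]=0x61 cont=0 payload=0x61=97: acc |= 97<<14 -> acc=1600000 shift=21 [end]
Varint 2: bytes[4:7] = 80 D4 61 -> value 1600000 (3 byte(s))
  byte[7]=0x51 cont=0 payload=0x51=81: acc |= 81<<0 -> acc=81 shift=7 [end]
Varint 3: bytes[7:8] = 51 -> value 81 (1 byte(s))
  byte[8]=0xF7 cont=1 payload=0x77=119: acc |= 119<<0 -> acc=119 shift=7
  byte[9]=0x94 cont=1 payload=0x14=20: acc |= 20<<7 -> acc=2679 shift=14
  byte[10]=0x98 cont=1 payload=0x18=24: acc |= 24<<14 -> acc=395895 shift=21
  byte[11]=0x36 cont=0 payload=0x36=54: acc |= 54<<21 -> acc=113642103 shift=28 [end]
Varint 4: bytes[8:12] = F7 94 98 36 -> value 113642103 (4 byte(s))
  byte[12]=0xF5 cont=1 payload=0x75=117: acc |= 117<<0 -> acc=117 shift=7
  byte[13]=0x66 cont=0 payload=0x66=102: acc |= 102<<7 -> acc=13173 shift=14 [end]
Varint 5: bytes[12:14] = F5 66 -> value 13173 (2 byte(s))

Answer: 59974312 1600000 81 113642103 13173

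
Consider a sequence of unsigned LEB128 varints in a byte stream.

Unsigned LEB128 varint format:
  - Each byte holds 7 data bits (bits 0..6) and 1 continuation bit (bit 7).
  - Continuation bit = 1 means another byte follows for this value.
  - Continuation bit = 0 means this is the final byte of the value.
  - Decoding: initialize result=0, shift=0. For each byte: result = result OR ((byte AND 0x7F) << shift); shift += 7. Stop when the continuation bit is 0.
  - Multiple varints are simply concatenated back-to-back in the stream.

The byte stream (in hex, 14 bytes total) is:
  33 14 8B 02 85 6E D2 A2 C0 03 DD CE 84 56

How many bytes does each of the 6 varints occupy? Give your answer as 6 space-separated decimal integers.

  byte[0]=0x33 cont=0 payload=0x33=51: acc |= 51<<0 -> acc=51 shift=7 [end]
Varint 1: bytes[0:1] = 33 -> value 51 (1 byte(s))
  byte[1]=0x14 cont=0 payload=0x14=20: acc |= 20<<0 -> acc=20 shift=7 [end]
Varint 2: bytes[1:2] = 14 -> value 20 (1 byte(s))
  byte[2]=0x8B cont=1 payload=0x0B=11: acc |= 11<<0 -> acc=11 shift=7
  byte[3]=0x02 cont=0 payload=0x02=2: acc |= 2<<7 -> acc=267 shift=14 [end]
Varint 3: bytes[2:4] = 8B 02 -> value 267 (2 byte(s))
  byte[4]=0x85 cont=1 payload=0x05=5: acc |= 5<<0 -> acc=5 shift=7
  byte[5]=0x6E cont=0 payload=0x6E=110: acc |= 110<<7 -> acc=14085 shift=14 [end]
Varint 4: bytes[4:6] = 85 6E -> value 14085 (2 byte(s))
  byte[6]=0xD2 cont=1 payload=0x52=82: acc |= 82<<0 -> acc=82 shift=7
  byte[7]=0xA2 cont=1 payload=0x22=34: acc |= 34<<7 -> acc=4434 shift=14
  byte[8]=0xC0 cont=1 payload=0x40=64: acc |= 64<<14 -> acc=1053010 shift=21
  byte[9]=0x03 cont=0 payload=0x03=3: acc |= 3<<21 -> acc=7344466 shift=28 [end]
Varint 5: bytes[6:10] = D2 A2 C0 03 -> value 7344466 (4 byte(s))
  byte[10]=0xDD cont=1 payload=0x5D=93: acc |= 93<<0 -> acc=93 shift=7
  byte[11]=0xCE cont=1 payload=0x4E=78: acc |= 78<<7 -> acc=10077 shift=14
  byte[12]=0x84 cont=1 payload=0x04=4: acc |= 4<<14 -> acc=75613 shift=21
  byte[13]=0x56 cont=0 payload=0x56=86: acc |= 86<<21 -> acc=180430685 shift=28 [end]
Varint 6: bytes[10:14] = DD CE 84 56 -> value 180430685 (4 byte(s))

Answer: 1 1 2 2 4 4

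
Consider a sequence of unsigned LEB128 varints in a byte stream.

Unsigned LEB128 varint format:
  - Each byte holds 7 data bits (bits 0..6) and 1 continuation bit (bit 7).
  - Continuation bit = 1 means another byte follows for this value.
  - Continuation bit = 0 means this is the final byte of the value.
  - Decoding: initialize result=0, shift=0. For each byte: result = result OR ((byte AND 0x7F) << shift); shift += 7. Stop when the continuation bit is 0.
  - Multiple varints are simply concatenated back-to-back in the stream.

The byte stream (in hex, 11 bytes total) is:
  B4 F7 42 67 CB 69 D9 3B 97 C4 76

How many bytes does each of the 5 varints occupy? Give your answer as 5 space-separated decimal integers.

Answer: 3 1 2 2 3

Derivation:
  byte[0]=0xB4 cont=1 payload=0x34=52: acc |= 52<<0 -> acc=52 shift=7
  byte[1]=0xF7 cont=1 payload=0x77=119: acc |= 119<<7 -> acc=15284 shift=14
  byte[2]=0x42 cont=0 payload=0x42=66: acc |= 66<<14 -> acc=1096628 shift=21 [end]
Varint 1: bytes[0:3] = B4 F7 42 -> value 1096628 (3 byte(s))
  byte[3]=0x67 cont=0 payload=0x67=103: acc |= 103<<0 -> acc=103 shift=7 [end]
Varint 2: bytes[3:4] = 67 -> value 103 (1 byte(s))
  byte[4]=0xCB cont=1 payload=0x4B=75: acc |= 75<<0 -> acc=75 shift=7
  byte[5]=0x69 cont=0 payload=0x69=105: acc |= 105<<7 -> acc=13515 shift=14 [end]
Varint 3: bytes[4:6] = CB 69 -> value 13515 (2 byte(s))
  byte[6]=0xD9 cont=1 payload=0x59=89: acc |= 89<<0 -> acc=89 shift=7
  byte[7]=0x3B cont=0 payload=0x3B=59: acc |= 59<<7 -> acc=7641 shift=14 [end]
Varint 4: bytes[6:8] = D9 3B -> value 7641 (2 byte(s))
  byte[8]=0x97 cont=1 payload=0x17=23: acc |= 23<<0 -> acc=23 shift=7
  byte[9]=0xC4 cont=1 payload=0x44=68: acc |= 68<<7 -> acc=8727 shift=14
  byte[10]=0x76 cont=0 payload=0x76=118: acc |= 118<<14 -> acc=1942039 shift=21 [end]
Varint 5: bytes[8:11] = 97 C4 76 -> value 1942039 (3 byte(s))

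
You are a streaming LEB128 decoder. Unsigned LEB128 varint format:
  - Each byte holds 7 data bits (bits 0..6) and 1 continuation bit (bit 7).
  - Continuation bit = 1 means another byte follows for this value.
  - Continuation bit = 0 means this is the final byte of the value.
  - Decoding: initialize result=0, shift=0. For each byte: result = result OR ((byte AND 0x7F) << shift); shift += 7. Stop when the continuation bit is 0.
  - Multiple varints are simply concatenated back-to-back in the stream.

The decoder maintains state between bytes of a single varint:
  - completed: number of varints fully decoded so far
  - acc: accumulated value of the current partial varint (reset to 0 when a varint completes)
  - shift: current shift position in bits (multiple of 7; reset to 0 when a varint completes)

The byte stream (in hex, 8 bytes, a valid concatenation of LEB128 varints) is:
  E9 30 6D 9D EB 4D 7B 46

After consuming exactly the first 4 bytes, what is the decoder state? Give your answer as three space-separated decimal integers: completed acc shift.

Answer: 2 29 7

Derivation:
byte[0]=0xE9 cont=1 payload=0x69: acc |= 105<<0 -> completed=0 acc=105 shift=7
byte[1]=0x30 cont=0 payload=0x30: varint #1 complete (value=6249); reset -> completed=1 acc=0 shift=0
byte[2]=0x6D cont=0 payload=0x6D: varint #2 complete (value=109); reset -> completed=2 acc=0 shift=0
byte[3]=0x9D cont=1 payload=0x1D: acc |= 29<<0 -> completed=2 acc=29 shift=7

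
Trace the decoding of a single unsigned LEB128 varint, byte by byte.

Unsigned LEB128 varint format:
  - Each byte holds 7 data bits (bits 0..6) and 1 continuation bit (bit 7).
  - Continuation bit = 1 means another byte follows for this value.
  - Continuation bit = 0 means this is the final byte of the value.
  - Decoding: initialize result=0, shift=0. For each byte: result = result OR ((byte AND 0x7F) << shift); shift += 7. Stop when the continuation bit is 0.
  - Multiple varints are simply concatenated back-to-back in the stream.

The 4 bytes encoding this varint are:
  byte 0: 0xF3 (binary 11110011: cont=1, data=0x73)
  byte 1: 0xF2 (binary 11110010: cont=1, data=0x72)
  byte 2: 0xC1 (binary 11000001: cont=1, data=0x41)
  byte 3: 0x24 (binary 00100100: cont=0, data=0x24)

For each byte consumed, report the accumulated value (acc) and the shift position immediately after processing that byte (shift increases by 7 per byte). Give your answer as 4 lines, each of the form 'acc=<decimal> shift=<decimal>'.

Answer: acc=115 shift=7
acc=14707 shift=14
acc=1079667 shift=21
acc=76577139 shift=28

Derivation:
byte 0=0xF3: payload=0x73=115, contrib = 115<<0 = 115; acc -> 115, shift -> 7
byte 1=0xF2: payload=0x72=114, contrib = 114<<7 = 14592; acc -> 14707, shift -> 14
byte 2=0xC1: payload=0x41=65, contrib = 65<<14 = 1064960; acc -> 1079667, shift -> 21
byte 3=0x24: payload=0x24=36, contrib = 36<<21 = 75497472; acc -> 76577139, shift -> 28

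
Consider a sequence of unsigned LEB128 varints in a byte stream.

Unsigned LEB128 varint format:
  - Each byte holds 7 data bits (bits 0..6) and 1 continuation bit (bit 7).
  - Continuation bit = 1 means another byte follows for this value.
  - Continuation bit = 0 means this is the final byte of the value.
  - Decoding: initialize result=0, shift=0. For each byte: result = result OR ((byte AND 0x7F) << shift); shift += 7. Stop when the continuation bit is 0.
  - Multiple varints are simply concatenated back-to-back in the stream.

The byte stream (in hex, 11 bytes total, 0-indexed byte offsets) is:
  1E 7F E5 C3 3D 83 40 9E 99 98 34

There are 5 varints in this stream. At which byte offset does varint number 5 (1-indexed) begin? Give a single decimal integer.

  byte[0]=0x1E cont=0 payload=0x1E=30: acc |= 30<<0 -> acc=30 shift=7 [end]
Varint 1: bytes[0:1] = 1E -> value 30 (1 byte(s))
  byte[1]=0x7F cont=0 payload=0x7F=127: acc |= 127<<0 -> acc=127 shift=7 [end]
Varint 2: bytes[1:2] = 7F -> value 127 (1 byte(s))
  byte[2]=0xE5 cont=1 payload=0x65=101: acc |= 101<<0 -> acc=101 shift=7
  byte[3]=0xC3 cont=1 payload=0x43=67: acc |= 67<<7 -> acc=8677 shift=14
  byte[4]=0x3D cont=0 payload=0x3D=61: acc |= 61<<14 -> acc=1008101 shift=21 [end]
Varint 3: bytes[2:5] = E5 C3 3D -> value 1008101 (3 byte(s))
  byte[5]=0x83 cont=1 payload=0x03=3: acc |= 3<<0 -> acc=3 shift=7
  byte[6]=0x40 cont=0 payload=0x40=64: acc |= 64<<7 -> acc=8195 shift=14 [end]
Varint 4: bytes[5:7] = 83 40 -> value 8195 (2 byte(s))
  byte[7]=0x9E cont=1 payload=0x1E=30: acc |= 30<<0 -> acc=30 shift=7
  byte[8]=0x99 cont=1 payload=0x19=25: acc |= 25<<7 -> acc=3230 shift=14
  byte[9]=0x98 cont=1 payload=0x18=24: acc |= 24<<14 -> acc=396446 shift=21
  byte[10]=0x34 cont=0 payload=0x34=52: acc |= 52<<21 -> acc=109448350 shift=28 [end]
Varint 5: bytes[7:11] = 9E 99 98 34 -> value 109448350 (4 byte(s))

Answer: 7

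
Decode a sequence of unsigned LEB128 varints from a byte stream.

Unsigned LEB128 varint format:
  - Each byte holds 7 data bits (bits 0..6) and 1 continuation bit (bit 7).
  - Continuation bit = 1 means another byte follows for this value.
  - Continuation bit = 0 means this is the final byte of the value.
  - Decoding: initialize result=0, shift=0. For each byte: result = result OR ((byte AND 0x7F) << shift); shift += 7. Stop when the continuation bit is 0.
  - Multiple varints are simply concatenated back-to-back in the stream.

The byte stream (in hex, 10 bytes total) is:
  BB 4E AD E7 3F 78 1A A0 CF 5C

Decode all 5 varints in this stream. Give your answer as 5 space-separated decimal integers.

  byte[0]=0xBB cont=1 payload=0x3B=59: acc |= 59<<0 -> acc=59 shift=7
  byte[1]=0x4E cont=0 payload=0x4E=78: acc |= 78<<7 -> acc=10043 shift=14 [end]
Varint 1: bytes[0:2] = BB 4E -> value 10043 (2 byte(s))
  byte[2]=0xAD cont=1 payload=0x2D=45: acc |= 45<<0 -> acc=45 shift=7
  byte[3]=0xE7 cont=1 payload=0x67=103: acc |= 103<<7 -> acc=13229 shift=14
  byte[4]=0x3F cont=0 payload=0x3F=63: acc |= 63<<14 -> acc=1045421 shift=21 [end]
Varint 2: bytes[2:5] = AD E7 3F -> value 1045421 (3 byte(s))
  byte[5]=0x78 cont=0 payload=0x78=120: acc |= 120<<0 -> acc=120 shift=7 [end]
Varint 3: bytes[5:6] = 78 -> value 120 (1 byte(s))
  byte[6]=0x1A cont=0 payload=0x1A=26: acc |= 26<<0 -> acc=26 shift=7 [end]
Varint 4: bytes[6:7] = 1A -> value 26 (1 byte(s))
  byte[7]=0xA0 cont=1 payload=0x20=32: acc |= 32<<0 -> acc=32 shift=7
  byte[8]=0xCF cont=1 payload=0x4F=79: acc |= 79<<7 -> acc=10144 shift=14
  byte[9]=0x5C cont=0 payload=0x5C=92: acc |= 92<<14 -> acc=1517472 shift=21 [end]
Varint 5: bytes[7:10] = A0 CF 5C -> value 1517472 (3 byte(s))

Answer: 10043 1045421 120 26 1517472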